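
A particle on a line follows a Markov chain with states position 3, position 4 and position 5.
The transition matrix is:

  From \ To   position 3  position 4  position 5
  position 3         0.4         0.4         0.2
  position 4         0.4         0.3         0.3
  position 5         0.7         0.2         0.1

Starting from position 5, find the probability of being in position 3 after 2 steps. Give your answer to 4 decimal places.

0.4300

Sum over the intermediate state after 1 step:
P = P(position 5→position 3)·P(position 3→position 3) + P(position 5→position 4)·P(position 4→position 3) + P(position 5→position 5)·P(position 5→position 3)
  = 0.7×0.4 + 0.2×0.4 + 0.1×0.7
  = 0.2800 + 0.0800 + 0.0700 = 0.4300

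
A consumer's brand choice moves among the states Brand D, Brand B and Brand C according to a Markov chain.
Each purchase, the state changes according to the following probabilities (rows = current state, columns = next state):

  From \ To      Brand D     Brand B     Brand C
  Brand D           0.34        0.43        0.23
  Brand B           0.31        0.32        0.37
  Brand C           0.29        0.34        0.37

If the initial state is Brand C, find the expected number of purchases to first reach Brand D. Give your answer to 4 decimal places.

3.3708

Let t(s) be the expected number of purchases to first reach Brand D from state s, with t(Brand D) = 0. Conditioning on the first purchase:
t(Brand B) = 1 + 0.32·t(Brand B) + 0.37·t(Brand C)
t(Brand C) = 1 + 0.34·t(Brand B) + 0.37·t(Brand C)
Solving: t(Brand B) = 3.3047, t(Brand C) = 3.3708.
Expected purchases from Brand C to Brand D: 3.3708.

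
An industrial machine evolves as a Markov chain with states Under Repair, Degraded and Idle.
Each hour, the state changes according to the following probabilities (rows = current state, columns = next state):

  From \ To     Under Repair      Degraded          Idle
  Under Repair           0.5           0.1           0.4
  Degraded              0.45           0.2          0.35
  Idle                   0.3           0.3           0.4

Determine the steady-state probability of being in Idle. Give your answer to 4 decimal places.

0.3901

Let the stationary distribution be π with π = πP and π_1 + π_2 + π_3 = 1.
π_1 = 0.5·π_1 + 0.45·π_2 + 0.3·π_3
π_2 = 0.1·π_1 + 0.2·π_2 + 0.3·π_3
Solving with the normalization constraint gives π = (0.4121, 0.1978, 0.3901).
So the stationary probability of Idle is 0.3901.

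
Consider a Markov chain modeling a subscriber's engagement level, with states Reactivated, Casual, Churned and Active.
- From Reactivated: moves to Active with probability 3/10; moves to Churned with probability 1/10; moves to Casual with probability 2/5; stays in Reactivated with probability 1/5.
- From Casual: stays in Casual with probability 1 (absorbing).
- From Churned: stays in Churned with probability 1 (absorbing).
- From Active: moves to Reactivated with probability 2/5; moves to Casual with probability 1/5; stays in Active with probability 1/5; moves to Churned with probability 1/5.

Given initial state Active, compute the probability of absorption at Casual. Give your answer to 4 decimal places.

Let h(s) be the probability of absorption at Casual starting from transient state s. Then h(Casual) = 1 and h(Churned) = 0. By first-step analysis:
h(Reactivated) = 0.2·h(Reactivated) + 0.4·1 + 0.1·0 + 0.3·h(Active)
h(Active) = 0.4·h(Reactivated) + 0.2·1 + 0.2·0 + 0.2·h(Active)
Solving: h(Reactivated) = 0.7308, h(Active) = 0.6154.
Starting from Active, the probability is 0.6154.

0.6154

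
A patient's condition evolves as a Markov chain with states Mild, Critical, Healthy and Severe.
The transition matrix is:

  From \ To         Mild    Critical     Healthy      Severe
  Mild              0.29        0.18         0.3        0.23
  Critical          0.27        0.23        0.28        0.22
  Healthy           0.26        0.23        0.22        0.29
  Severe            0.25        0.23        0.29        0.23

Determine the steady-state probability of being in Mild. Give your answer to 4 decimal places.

Let the stationary distribution be π with π = πP and π_1 + π_2 + π_3 + π_4 = 1.
π_1 = 0.29·π_1 + 0.27·π_2 + 0.26·π_3 + 0.25·π_4
π_2 = 0.18·π_1 + 0.23·π_2 + 0.23·π_3 + 0.23·π_4
π_3 = 0.3·π_1 + 0.28·π_2 + 0.22·π_3 + 0.29·π_4
Solving with the normalization constraint gives π = (0.2678, 0.2166, 0.2715, 0.2441).
So the stationary probability of Mild is 0.2678.

0.2678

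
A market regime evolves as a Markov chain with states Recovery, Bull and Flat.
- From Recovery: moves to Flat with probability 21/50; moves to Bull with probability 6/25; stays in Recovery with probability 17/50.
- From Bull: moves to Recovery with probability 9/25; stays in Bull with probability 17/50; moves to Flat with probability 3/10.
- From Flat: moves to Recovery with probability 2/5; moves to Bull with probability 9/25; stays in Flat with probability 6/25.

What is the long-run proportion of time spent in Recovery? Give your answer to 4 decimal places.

Let the stationary distribution be π with π = πP and π_1 + π_2 + π_3 = 1.
π_1 = 0.34·π_1 + 0.36·π_2 + 0.4·π_3
π_2 = 0.24·π_1 + 0.34·π_2 + 0.36·π_3
Solving with the normalization constraint gives π = (0.3657, 0.3099, 0.3244).
So the stationary probability of Recovery is 0.3657.

0.3657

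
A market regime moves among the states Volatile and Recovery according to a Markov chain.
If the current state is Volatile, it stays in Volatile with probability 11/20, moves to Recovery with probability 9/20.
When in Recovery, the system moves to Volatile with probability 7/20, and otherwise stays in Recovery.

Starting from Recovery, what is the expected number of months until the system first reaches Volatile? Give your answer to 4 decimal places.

Let t(s) be the expected number of months to first reach Volatile from state s, with t(Volatile) = 0. Conditioning on the first month:
t(Recovery) = 1 + 0.65·t(Recovery)
Solving: t(Recovery) = 2.8571.
Expected months from Recovery to Volatile: 2.8571.

2.8571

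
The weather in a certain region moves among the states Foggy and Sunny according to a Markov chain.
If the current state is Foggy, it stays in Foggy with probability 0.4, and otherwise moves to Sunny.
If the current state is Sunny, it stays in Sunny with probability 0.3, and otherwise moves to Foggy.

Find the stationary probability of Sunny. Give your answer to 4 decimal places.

Let the stationary distribution be π with π = πP and π_1 + π_2 = 1.
π_1 = 0.4·π_1 + 0.7·π_2
Solving with the normalization constraint gives π = (0.5385, 0.4615).
So the stationary probability of Sunny is 0.4615.

0.4615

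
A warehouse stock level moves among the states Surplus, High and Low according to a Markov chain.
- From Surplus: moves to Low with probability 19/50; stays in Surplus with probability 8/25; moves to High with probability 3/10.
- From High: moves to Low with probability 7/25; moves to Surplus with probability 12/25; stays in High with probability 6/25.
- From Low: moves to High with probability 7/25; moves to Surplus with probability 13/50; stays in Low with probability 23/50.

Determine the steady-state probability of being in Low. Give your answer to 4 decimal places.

Let the stationary distribution be π with π = πP and π_1 + π_2 + π_3 = 1.
π_1 = 0.32·π_1 + 0.48·π_2 + 0.26·π_3
π_2 = 0.3·π_1 + 0.24·π_2 + 0.28·π_3
Solving with the normalization constraint gives π = (0.3411, 0.2758, 0.3831).
So the stationary probability of Low is 0.3831.

0.3831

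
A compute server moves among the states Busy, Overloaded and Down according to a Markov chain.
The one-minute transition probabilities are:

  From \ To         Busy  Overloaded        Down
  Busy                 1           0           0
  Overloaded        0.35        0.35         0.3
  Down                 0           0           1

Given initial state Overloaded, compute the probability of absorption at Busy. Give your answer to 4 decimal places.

Let h(s) be the probability of absorption at Busy starting from transient state s. Then h(Busy) = 1 and h(Down) = 0. By first-step analysis:
h(Overloaded) = 0.35·1 + 0.35·h(Overloaded) + 0.3·0
Solving: h(Overloaded) = 0.5385.
Starting from Overloaded, the probability is 0.5385.

0.5385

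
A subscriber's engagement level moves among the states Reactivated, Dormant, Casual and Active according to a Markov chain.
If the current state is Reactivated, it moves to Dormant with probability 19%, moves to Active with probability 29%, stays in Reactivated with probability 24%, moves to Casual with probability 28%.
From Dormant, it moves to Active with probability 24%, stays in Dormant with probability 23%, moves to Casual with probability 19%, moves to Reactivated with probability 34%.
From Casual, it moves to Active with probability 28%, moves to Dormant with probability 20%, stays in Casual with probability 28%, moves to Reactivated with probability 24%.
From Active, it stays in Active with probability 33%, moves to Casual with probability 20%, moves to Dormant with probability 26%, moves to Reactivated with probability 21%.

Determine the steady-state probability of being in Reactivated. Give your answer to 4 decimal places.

0.2535

Let the stationary distribution be π with π = πP and π_1 + π_2 + π_3 + π_4 = 1.
π_1 = 0.24·π_1 + 0.34·π_2 + 0.24·π_3 + 0.21·π_4
π_2 = 0.19·π_1 + 0.23·π_2 + 0.2·π_3 + 0.26·π_4
π_3 = 0.28·π_1 + 0.19·π_2 + 0.28·π_3 + 0.2·π_4
Solving with the normalization constraint gives π = (0.2535, 0.2214, 0.2370, 0.2881).
So the stationary probability of Reactivated is 0.2535.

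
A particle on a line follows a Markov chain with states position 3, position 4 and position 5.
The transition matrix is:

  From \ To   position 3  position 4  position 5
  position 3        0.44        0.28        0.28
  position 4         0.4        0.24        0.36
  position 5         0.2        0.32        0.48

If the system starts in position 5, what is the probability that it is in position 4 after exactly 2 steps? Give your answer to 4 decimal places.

0.2864

Sum over the intermediate state after 1 step:
P = P(position 5→position 3)·P(position 3→position 4) + P(position 5→position 4)·P(position 4→position 4) + P(position 5→position 5)·P(position 5→position 4)
  = 0.2×0.28 + 0.32×0.24 + 0.48×0.32
  = 0.0560 + 0.0768 + 0.1536 = 0.2864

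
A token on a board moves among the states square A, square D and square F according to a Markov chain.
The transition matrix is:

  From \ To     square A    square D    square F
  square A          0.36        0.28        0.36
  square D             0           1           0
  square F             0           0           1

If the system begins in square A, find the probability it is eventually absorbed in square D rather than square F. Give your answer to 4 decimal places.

Let h(s) be the probability of absorption at square D starting from transient state s. Then h(square D) = 1 and h(square F) = 0. By first-step analysis:
h(square A) = 0.36·h(square A) + 0.28·1 + 0.36·0
Solving: h(square A) = 0.4375.
Starting from square A, the probability is 0.4375.

0.4375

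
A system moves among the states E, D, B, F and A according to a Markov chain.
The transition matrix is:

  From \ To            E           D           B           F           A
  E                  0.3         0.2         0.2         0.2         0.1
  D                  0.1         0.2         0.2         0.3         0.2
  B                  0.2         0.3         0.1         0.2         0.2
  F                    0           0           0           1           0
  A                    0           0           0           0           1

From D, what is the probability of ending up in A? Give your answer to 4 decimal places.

0.4095

Let h(s) be the probability of absorption at A starting from transient state s. Then h(A) = 1 and h(F) = 0. By first-step analysis:
h(E) = 0.3·h(E) + 0.2·h(D) + 0.2·h(B) + 0.2·0 + 0.1·1
h(D) = 0.1·h(E) + 0.2·h(D) + 0.2·h(B) + 0.3·0 + 0.2·1
h(B) = 0.2·h(E) + 0.3·h(D) + 0.1·h(B) + 0.2·0 + 0.2·1
Solving: h(E) = 0.3869, h(D) = 0.4095, h(B) = 0.4447.
Starting from D, the probability is 0.4095.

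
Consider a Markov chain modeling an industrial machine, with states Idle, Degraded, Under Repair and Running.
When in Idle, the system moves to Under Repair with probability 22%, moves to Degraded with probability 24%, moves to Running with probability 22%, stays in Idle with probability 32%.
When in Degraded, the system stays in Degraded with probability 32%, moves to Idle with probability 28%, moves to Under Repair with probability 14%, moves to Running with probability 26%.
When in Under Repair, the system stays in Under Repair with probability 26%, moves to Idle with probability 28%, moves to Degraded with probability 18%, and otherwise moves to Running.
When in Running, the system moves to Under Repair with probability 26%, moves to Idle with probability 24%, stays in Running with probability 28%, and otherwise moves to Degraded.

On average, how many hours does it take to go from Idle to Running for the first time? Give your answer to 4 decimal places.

Let t(s) be the expected number of hours to first reach Running from state s, with t(Running) = 0. Conditioning on the first hour:
t(Idle) = 1 + 0.32·t(Idle) + 0.24·t(Degraded) + 0.22·t(Under Repair)
t(Degraded) = 1 + 0.28·t(Idle) + 0.32·t(Degraded) + 0.14·t(Under Repair)
t(Under Repair) = 1 + 0.28·t(Idle) + 0.18·t(Degraded) + 0.26·t(Under Repair)
Solving: t(Idle) = 4.1253, t(Degraded) = 3.9675, t(Under Repair) = 3.8774.
Expected hours from Idle to Running: 4.1253.

4.1253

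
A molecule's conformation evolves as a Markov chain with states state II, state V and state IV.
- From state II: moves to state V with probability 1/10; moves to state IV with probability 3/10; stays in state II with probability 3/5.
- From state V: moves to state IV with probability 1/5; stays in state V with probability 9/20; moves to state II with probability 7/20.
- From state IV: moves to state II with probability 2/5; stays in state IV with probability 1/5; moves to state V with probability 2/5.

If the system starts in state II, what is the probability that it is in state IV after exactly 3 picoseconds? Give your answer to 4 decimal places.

0.2515

Propagate the distribution vector 3 picoseconds from state II.
After 0 picoseconds: (1.0000, 0.0000, 0.0000)
After 1 picosecond: (0.6000, 0.1000, 0.3000)
After 2 picoseconds: (0.5150, 0.2250, 0.2600)
After 3 picoseconds: (0.4918, 0.2568, 0.2515)
P(in state IV after 3 picoseconds) = 0.2515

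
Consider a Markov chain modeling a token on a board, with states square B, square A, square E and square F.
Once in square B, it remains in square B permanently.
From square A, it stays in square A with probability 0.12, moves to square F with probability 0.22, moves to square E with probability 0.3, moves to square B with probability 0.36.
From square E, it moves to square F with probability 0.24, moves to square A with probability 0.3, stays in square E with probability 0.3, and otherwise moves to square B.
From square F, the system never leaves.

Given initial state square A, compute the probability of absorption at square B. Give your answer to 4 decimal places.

Let h(s) be the probability of absorption at square B starting from transient state s. Then h(square B) = 1 and h(square F) = 0. By first-step analysis:
h(square A) = 0.36·1 + 0.12·h(square A) + 0.3·h(square E) + 0.22·0
h(square E) = 0.16·1 + 0.3·h(square A) + 0.3·h(square E) + 0.24·0
Solving: h(square A) = 0.5703, h(square E) = 0.4730.
Starting from square A, the probability is 0.5703.

0.5703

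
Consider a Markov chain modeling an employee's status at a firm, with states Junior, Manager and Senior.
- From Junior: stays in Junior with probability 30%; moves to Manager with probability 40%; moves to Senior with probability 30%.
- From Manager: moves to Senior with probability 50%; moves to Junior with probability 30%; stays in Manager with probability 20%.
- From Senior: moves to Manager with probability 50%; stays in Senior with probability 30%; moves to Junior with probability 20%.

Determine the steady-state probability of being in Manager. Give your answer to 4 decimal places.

Let the stationary distribution be π with π = πP and π_1 + π_2 + π_3 = 1.
π_1 = 0.3·π_1 + 0.3·π_2 + 0.2·π_3
π_2 = 0.4·π_1 + 0.2·π_2 + 0.5·π_3
Solving with the normalization constraint gives π = (0.2627, 0.3644, 0.3729).
So the stationary probability of Manager is 0.3644.

0.3644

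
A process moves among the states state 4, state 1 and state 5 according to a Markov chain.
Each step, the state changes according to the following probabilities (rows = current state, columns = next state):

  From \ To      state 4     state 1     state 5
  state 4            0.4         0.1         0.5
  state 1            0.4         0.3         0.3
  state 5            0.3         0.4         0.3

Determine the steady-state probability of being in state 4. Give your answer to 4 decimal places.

Let the stationary distribution be π with π = πP and π_1 + π_2 + π_3 = 1.
π_1 = 0.4·π_1 + 0.4·π_2 + 0.3·π_3
π_2 = 0.1·π_1 + 0.3·π_2 + 0.4·π_3
Solving with the normalization constraint gives π = (0.3627, 0.2647, 0.3725).
So the stationary probability of state 4 is 0.3627.

0.3627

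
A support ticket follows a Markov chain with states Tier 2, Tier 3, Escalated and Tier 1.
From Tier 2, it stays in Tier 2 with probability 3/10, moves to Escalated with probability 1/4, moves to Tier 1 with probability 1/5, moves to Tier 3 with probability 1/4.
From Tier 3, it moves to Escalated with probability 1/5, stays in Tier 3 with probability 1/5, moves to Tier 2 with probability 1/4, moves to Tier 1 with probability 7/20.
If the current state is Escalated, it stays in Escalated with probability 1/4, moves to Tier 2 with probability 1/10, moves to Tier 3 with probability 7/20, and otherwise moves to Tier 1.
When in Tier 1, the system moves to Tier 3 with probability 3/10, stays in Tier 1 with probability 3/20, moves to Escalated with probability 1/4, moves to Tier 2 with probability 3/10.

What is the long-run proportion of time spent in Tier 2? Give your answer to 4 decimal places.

Let the stationary distribution be π with π = πP and π_1 + π_2 + π_3 + π_4 = 1.
π_1 = 0.3·π_1 + 0.25·π_2 + 0.1·π_3 + 0.3·π_4
π_2 = 0.25·π_1 + 0.2·π_2 + 0.35·π_3 + 0.3·π_4
π_3 = 0.25·π_1 + 0.2·π_2 + 0.25·π_3 + 0.25·π_4
Solving with the normalization constraint gives π = (0.2391, 0.2726, 0.2364, 0.2519).
So the stationary probability of Tier 2 is 0.2391.

0.2391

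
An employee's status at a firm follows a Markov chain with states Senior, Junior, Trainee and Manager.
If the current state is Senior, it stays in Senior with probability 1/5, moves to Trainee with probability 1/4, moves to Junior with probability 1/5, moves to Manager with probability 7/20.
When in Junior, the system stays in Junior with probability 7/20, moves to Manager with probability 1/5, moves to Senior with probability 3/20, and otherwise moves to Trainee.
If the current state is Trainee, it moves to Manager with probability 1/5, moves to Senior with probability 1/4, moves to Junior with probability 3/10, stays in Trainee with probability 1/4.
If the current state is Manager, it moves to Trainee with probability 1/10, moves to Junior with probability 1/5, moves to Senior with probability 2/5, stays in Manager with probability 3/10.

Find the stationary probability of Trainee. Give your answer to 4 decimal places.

Let the stationary distribution be π with π = πP and π_1 + π_2 + π_3 + π_4 = 1.
π_1 = 0.2·π_1 + 0.15·π_2 + 0.25·π_3 + 0.4·π_4
π_2 = 0.2·π_1 + 0.35·π_2 + 0.3·π_3 + 0.2·π_4
π_3 = 0.25·π_1 + 0.3·π_2 + 0.25·π_3 + 0.1·π_4
Solving with the normalization constraint gives π = (0.2509, 0.2616, 0.2235, 0.2640).
So the stationary probability of Trainee is 0.2235.

0.2235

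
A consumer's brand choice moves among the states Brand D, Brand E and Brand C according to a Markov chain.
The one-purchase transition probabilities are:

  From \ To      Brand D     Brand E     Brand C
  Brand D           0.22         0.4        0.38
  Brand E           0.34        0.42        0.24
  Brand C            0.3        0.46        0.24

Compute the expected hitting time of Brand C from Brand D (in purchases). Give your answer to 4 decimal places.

Let t(s) be the expected number of purchases to first reach Brand C from state s, with t(Brand C) = 0. Conditioning on the first purchase:
t(Brand D) = 1 + 0.22·t(Brand D) + 0.4·t(Brand E)
t(Brand E) = 1 + 0.34·t(Brand D) + 0.42·t(Brand E)
Solving: t(Brand D) = 3.0973, t(Brand E) = 3.5398.
Expected purchases from Brand D to Brand C: 3.0973.

3.0973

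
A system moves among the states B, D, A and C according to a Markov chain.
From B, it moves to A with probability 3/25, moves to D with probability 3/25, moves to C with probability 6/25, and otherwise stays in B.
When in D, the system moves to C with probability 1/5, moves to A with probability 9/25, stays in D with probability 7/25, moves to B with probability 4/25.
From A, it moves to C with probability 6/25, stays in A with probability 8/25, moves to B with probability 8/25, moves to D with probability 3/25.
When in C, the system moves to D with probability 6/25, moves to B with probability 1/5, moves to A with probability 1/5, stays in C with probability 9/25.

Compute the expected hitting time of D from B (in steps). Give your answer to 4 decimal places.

Let t(s) be the expected number of steps to first reach D from state s, with t(D) = 0. Conditioning on the first step:
t(B) = 1 + 0.52·t(B) + 0.12·t(A) + 0.24·t(C)
t(A) = 1 + 0.32·t(B) + 0.32·t(A) + 0.24·t(C)
t(C) = 1 + 0.2·t(B) + 0.2·t(A) + 0.36·t(C)
Solving: t(B) = 6.5476, t(A) = 6.5476, t(C) = 5.6548.
Expected steps from B to D: 6.5476.

6.5476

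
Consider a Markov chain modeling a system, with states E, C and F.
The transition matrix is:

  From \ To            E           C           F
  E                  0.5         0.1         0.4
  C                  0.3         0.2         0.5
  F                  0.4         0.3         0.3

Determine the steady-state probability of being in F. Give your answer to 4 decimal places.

0.3814

Let the stationary distribution be π with π = πP and π_1 + π_2 + π_3 = 1.
π_1 = 0.5·π_1 + 0.3·π_2 + 0.4·π_3
π_2 = 0.1·π_1 + 0.2·π_2 + 0.3·π_3
Solving with the normalization constraint gives π = (0.4227, 0.1959, 0.3814).
So the stationary probability of F is 0.3814.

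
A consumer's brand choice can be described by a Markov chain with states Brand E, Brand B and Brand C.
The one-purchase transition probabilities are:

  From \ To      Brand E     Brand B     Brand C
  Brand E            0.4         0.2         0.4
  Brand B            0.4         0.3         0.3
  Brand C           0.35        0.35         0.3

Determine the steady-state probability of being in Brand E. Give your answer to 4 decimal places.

Let the stationary distribution be π with π = πP and π_1 + π_2 + π_3 = 1.
π_1 = 0.4·π_1 + 0.4·π_2 + 0.35·π_3
π_2 = 0.2·π_1 + 0.3·π_2 + 0.35·π_3
Solving with the normalization constraint gives π = (0.3831, 0.2786, 0.3383).
So the stationary probability of Brand E is 0.3831.

0.3831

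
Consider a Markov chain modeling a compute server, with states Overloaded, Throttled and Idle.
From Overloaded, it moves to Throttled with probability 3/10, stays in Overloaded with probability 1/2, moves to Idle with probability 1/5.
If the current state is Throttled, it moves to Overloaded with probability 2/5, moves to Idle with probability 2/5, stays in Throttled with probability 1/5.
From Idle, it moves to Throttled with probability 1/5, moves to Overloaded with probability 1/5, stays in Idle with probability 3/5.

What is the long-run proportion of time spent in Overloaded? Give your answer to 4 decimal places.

Let the stationary distribution be π with π = πP and π_1 + π_2 + π_3 = 1.
π_1 = 0.5·π_1 + 0.4·π_2 + 0.2·π_3
π_2 = 0.3·π_1 + 0.2·π_2 + 0.2·π_3
Solving with the normalization constraint gives π = (0.3529, 0.2353, 0.4118).
So the stationary probability of Overloaded is 0.3529.

0.3529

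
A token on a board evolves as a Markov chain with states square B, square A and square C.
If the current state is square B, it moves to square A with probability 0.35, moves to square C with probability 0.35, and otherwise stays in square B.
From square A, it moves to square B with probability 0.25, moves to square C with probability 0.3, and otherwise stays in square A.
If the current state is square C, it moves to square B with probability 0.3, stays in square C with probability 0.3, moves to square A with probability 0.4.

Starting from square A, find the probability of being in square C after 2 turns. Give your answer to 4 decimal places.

0.3125

Sum over the intermediate state after 1 turn:
P = P(square A→square B)·P(square B→square C) + P(square A→square A)·P(square A→square C) + P(square A→square C)·P(square C→square C)
  = 0.25×0.35 + 0.45×0.3 + 0.3×0.3
  = 0.0875 + 0.1350 + 0.0900 = 0.3125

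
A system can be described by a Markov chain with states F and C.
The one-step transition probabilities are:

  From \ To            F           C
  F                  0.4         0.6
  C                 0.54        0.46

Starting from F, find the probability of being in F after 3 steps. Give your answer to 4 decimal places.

0.4722

Propagate the distribution vector 3 steps from F.
After 0 steps: (1.0000, 0.0000)
After 1 step: (0.4000, 0.6000)
After 2 steps: (0.4840, 0.5160)
After 3 steps: (0.4722, 0.5278)
P(in F after 3 steps) = 0.4722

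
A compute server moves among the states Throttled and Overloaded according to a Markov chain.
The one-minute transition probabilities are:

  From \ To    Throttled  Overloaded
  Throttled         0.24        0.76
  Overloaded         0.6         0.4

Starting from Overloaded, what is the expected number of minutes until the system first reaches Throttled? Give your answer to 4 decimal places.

1.6667

Let t(s) be the expected number of minutes to first reach Throttled from state s, with t(Throttled) = 0. Conditioning on the first minute:
t(Overloaded) = 1 + 0.4·t(Overloaded)
Solving: t(Overloaded) = 1.6667.
Expected minutes from Overloaded to Throttled: 1.6667.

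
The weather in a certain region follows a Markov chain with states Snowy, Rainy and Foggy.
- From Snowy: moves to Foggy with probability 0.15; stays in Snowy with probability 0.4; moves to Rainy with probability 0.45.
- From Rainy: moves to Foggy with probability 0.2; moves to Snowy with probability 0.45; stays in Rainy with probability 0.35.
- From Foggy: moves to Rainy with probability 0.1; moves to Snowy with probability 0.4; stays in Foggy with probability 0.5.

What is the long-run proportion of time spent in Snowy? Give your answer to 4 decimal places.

Let the stationary distribution be π with π = πP and π_1 + π_2 + π_3 = 1.
π_1 = 0.4·π_1 + 0.45·π_2 + 0.4·π_3
π_2 = 0.45·π_1 + 0.35·π_2 + 0.1·π_3
Solving with the normalization constraint gives π = (0.4164, 0.3276, 0.2560).
So the stationary probability of Snowy is 0.4164.

0.4164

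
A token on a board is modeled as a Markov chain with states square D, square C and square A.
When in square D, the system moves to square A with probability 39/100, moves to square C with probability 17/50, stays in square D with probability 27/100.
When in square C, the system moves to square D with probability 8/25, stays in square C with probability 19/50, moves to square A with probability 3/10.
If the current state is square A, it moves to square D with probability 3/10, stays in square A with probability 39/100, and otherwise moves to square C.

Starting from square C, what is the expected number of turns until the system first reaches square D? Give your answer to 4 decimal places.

Let t(s) be the expected number of turns to first reach square D from state s, with t(square D) = 0. Conditioning on the first turn:
t(square C) = 1 + 0.38·t(square C) + 0.3·t(square A)
t(square A) = 1 + 0.31·t(square C) + 0.39·t(square A)
Solving: t(square C) = 3.1907, t(square A) = 3.2609.
Expected turns from square C to square D: 3.1907.

3.1907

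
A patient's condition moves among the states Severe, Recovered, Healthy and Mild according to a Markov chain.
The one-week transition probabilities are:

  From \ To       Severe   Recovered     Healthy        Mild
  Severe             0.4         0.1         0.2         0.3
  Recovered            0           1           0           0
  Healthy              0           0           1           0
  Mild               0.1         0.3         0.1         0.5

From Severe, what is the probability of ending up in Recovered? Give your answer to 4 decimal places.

Let h(s) be the probability of absorption at Recovered starting from transient state s. Then h(Recovered) = 1 and h(Healthy) = 0. By first-step analysis:
h(Severe) = 0.4·h(Severe) + 0.1·1 + 0.2·0 + 0.3·h(Mild)
h(Mild) = 0.1·h(Severe) + 0.3·1 + 0.1·0 + 0.5·h(Mild)
Solving: h(Severe) = 0.5185, h(Mild) = 0.7037.
Starting from Severe, the probability is 0.5185.

0.5185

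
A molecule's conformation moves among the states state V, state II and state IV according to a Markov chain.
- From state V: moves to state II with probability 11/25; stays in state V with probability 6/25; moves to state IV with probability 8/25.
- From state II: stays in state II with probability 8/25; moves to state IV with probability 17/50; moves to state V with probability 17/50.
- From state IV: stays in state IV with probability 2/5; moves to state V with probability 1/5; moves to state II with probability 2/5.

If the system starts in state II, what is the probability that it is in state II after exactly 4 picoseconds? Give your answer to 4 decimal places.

0.3802

Propagate the distribution vector 4 picoseconds from state II.
After 0 picoseconds: (0.0000, 1.0000, 0.0000)
After 1 picosecond: (0.3400, 0.3200, 0.3400)
After 2 picoseconds: (0.2584, 0.3880, 0.3536)
After 3 picoseconds: (0.2647, 0.3793, 0.3560)
After 4 picoseconds: (0.2637, 0.3802, 0.3561)
P(in state II after 4 picoseconds) = 0.3802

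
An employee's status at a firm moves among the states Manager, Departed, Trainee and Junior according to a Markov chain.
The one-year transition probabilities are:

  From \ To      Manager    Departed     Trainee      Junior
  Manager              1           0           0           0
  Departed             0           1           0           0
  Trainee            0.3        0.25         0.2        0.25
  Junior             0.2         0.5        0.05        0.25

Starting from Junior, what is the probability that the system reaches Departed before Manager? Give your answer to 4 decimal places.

0.7021

Let h(s) be the probability of absorption at Departed starting from transient state s. Then h(Departed) = 1 and h(Manager) = 0. By first-step analysis:
h(Trainee) = 0.3·0 + 0.25·1 + 0.2·h(Trainee) + 0.25·h(Junior)
h(Junior) = 0.2·0 + 0.5·1 + 0.05·h(Trainee) + 0.25·h(Junior)
Solving: h(Trainee) = 0.5319, h(Junior) = 0.7021.
Starting from Junior, the probability is 0.7021.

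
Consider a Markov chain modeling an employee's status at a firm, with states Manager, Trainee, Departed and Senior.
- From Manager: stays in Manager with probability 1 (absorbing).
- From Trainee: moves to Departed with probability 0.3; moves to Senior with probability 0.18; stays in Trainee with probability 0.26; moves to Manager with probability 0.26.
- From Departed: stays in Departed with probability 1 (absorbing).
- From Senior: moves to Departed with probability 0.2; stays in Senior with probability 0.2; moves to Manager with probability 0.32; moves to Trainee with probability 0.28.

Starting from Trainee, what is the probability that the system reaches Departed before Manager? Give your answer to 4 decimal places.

Let h(s) be the probability of absorption at Departed starting from transient state s. Then h(Departed) = 1 and h(Manager) = 0. By first-step analysis:
h(Trainee) = 0.26·0 + 0.26·h(Trainee) + 0.3·1 + 0.18·h(Senior)
h(Senior) = 0.32·0 + 0.28·h(Trainee) + 0.2·1 + 0.2·h(Senior)
Solving: h(Trainee) = 0.5096, h(Senior) = 0.4284.
Starting from Trainee, the probability is 0.5096.

0.5096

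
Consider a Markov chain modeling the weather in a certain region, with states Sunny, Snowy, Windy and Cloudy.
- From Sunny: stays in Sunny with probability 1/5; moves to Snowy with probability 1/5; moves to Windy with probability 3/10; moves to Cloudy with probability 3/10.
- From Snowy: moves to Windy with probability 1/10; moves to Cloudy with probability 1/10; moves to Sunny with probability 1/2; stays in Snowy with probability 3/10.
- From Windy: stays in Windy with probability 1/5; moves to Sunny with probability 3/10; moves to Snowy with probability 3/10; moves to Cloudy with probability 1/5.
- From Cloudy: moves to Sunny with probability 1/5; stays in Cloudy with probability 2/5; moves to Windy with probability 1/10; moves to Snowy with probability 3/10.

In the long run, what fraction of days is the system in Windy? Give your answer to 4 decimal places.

Let the stationary distribution be π with π = πP and π_1 + π_2 + π_3 + π_4 = 1.
π_1 = 0.2·π_1 + 0.5·π_2 + 0.3·π_3 + 0.2·π_4
π_2 = 0.2·π_1 + 0.3·π_2 + 0.3·π_3 + 0.3·π_4
π_3 = 0.3·π_1 + 0.1·π_2 + 0.2·π_3 + 0.1·π_4
Solving with the normalization constraint gives π = (0.2988, 0.2701, 0.1775, 0.2536).
So the stationary probability of Windy is 0.1775.

0.1775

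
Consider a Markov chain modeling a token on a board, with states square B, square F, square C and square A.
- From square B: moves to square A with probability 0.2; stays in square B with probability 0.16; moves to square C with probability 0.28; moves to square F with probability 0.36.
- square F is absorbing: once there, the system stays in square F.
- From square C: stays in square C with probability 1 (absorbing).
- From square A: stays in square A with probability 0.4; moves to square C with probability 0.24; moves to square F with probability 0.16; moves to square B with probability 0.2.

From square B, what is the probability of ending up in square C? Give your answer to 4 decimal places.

0.4655

Let h(s) be the probability of absorption at square C starting from transient state s. Then h(square C) = 1 and h(square F) = 0. By first-step analysis:
h(square B) = 0.16·h(square B) + 0.36·0 + 0.28·1 + 0.2·h(square A)
h(square A) = 0.2·h(square B) + 0.16·0 + 0.24·1 + 0.4·h(square A)
Solving: h(square B) = 0.4655, h(square A) = 0.5552.
Starting from square B, the probability is 0.4655.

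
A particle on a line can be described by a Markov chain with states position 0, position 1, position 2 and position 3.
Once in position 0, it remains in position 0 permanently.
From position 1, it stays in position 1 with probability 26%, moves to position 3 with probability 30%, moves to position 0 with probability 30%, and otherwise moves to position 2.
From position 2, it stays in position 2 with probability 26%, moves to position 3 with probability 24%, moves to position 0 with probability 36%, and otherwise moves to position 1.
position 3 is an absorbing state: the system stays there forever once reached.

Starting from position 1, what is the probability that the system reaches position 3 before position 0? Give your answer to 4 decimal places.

Let h(s) be the probability of absorption at position 3 starting from transient state s. Then h(position 3) = 1 and h(position 0) = 0. By first-step analysis:
h(position 1) = 0.3·0 + 0.26·h(position 1) + 0.14·h(position 2) + 0.3·1
h(position 2) = 0.36·0 + 0.14·h(position 1) + 0.26·h(position 2) + 0.24·1
Solving: h(position 1) = 0.4841, h(position 2) = 0.4159.
Starting from position 1, the probability is 0.4841.

0.4841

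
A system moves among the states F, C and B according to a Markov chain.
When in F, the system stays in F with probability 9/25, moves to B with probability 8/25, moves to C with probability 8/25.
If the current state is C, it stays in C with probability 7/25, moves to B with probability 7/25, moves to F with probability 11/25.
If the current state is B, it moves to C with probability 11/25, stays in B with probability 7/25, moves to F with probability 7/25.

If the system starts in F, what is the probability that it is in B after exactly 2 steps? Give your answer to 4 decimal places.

0.2944

Sum over the intermediate state after 1 step:
P = P(F→F)·P(F→B) + P(F→C)·P(C→B) + P(F→B)·P(B→B)
  = 0.36×0.32 + 0.32×0.28 + 0.32×0.28
  = 0.1152 + 0.0896 + 0.0896 = 0.2944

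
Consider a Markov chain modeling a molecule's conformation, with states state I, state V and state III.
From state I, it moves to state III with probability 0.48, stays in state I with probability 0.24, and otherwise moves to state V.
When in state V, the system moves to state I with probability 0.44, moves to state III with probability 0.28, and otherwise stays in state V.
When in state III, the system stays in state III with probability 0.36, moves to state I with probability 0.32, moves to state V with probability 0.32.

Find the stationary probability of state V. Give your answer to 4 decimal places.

0.2950

Let the stationary distribution be π with π = πP and π_1 + π_2 + π_3 = 1.
π_1 = 0.24·π_1 + 0.44·π_2 + 0.32·π_3
π_2 = 0.28·π_1 + 0.28·π_2 + 0.32·π_3
Solving with the normalization constraint gives π = (0.3291, 0.2950, 0.3759).
So the stationary probability of state V is 0.2950.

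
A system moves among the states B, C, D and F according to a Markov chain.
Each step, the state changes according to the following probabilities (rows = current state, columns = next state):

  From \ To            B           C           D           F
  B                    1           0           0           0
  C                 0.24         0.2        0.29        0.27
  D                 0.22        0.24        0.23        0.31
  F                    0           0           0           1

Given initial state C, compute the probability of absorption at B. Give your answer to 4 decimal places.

Let h(s) be the probability of absorption at B starting from transient state s. Then h(B) = 1 and h(F) = 0. By first-step analysis:
h(C) = 0.24·1 + 0.2·h(C) + 0.29·h(D) + 0.27·0
h(D) = 0.22·1 + 0.24·h(C) + 0.23·h(D) + 0.31·0
Solving: h(C) = 0.4550, h(D) = 0.4275.
Starting from C, the probability is 0.4550.

0.4550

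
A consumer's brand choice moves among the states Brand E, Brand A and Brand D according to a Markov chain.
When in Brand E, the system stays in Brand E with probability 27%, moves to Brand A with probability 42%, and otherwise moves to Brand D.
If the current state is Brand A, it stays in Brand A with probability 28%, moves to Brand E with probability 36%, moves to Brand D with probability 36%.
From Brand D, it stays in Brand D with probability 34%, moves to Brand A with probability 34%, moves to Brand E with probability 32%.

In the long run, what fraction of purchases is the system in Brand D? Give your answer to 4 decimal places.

0.3374

Let the stationary distribution be π with π = πP and π_1 + π_2 + π_3 = 1.
π_1 = 0.27·π_1 + 0.36·π_2 + 0.32·π_3
π_2 = 0.42·π_1 + 0.28·π_2 + 0.34·π_3
Solving with the normalization constraint gives π = (0.3179, 0.3447, 0.3374).
So the stationary probability of Brand D is 0.3374.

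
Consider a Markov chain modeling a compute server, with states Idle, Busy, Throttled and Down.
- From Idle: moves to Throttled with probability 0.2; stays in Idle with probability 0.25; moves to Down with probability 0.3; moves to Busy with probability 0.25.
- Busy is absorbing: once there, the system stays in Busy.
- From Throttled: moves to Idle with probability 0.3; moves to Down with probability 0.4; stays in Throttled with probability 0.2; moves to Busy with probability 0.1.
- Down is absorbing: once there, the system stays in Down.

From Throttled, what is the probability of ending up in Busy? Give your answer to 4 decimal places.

0.2778

Let h(s) be the probability of absorption at Busy starting from transient state s. Then h(Busy) = 1 and h(Down) = 0. By first-step analysis:
h(Idle) = 0.25·h(Idle) + 0.25·1 + 0.2·h(Throttled) + 0.3·0
h(Throttled) = 0.3·h(Idle) + 0.1·1 + 0.2·h(Throttled) + 0.4·0
Solving: h(Idle) = 0.4074, h(Throttled) = 0.2778.
Starting from Throttled, the probability is 0.2778.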